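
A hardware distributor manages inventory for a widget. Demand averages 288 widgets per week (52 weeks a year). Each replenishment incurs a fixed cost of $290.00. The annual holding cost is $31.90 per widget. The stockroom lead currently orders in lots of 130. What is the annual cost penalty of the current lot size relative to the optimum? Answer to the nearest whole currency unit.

Annual demand D = 288 × 52 = 14,976.
EOQ = √(2DS/H) = √(2 × 14,976 × 290 / 31.9) ≈ 521.82.
Cost at Q* = (D/Q*)S + (Q*/2)H = √(2DSH) ≈ $16,645.90.
Cost at Q = 130: (14,976/130)×290 + (130/2)×31.9 = $33,408.00 + $2,073.50 = $35,481.50.
Excess = $35,481.50 − $16,645.90 = $18,835.60.

Extra cost ≈ $18,836 per year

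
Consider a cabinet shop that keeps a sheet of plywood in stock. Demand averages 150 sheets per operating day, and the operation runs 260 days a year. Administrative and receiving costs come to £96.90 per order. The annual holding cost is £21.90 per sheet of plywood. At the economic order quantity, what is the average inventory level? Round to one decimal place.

Average inventory ≈ 293.7 sheets

Annual demand D = 150 × 260 = 39,000.
EOQ = √(2DS/H) = √(2 × 39,000 × 96.9 / 21.9) ≈ 587.47.
Average inventory = Q*/2 ≈ 587.47 / 2 = 293.736.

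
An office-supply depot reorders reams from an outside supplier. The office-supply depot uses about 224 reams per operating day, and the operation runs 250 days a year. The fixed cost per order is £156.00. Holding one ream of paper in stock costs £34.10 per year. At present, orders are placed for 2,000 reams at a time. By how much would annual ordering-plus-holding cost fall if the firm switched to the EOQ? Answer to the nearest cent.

Extra cost ≈ £14,059.08 per year

Annual demand D = 224 × 250 = 56,000.
EOQ = √(2DS/H) = √(2 × 56,000 × 156 / 34.1) ≈ 715.80.
Cost at Q* = (D/Q*)S + (Q*/2)H = √(2DSH) ≈ £24,408.92.
Cost at Q = 2,000: (56,000/2,000)×156 + (2,000/2)×34.1 = £4,368.00 + £34,100.00 = £38,468.00.
Excess = £38,468.00 − £24,408.92 = £14,059.08.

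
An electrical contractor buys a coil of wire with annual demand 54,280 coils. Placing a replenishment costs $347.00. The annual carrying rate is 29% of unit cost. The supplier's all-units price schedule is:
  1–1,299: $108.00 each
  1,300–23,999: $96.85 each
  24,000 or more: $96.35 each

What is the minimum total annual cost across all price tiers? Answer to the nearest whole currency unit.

Holding cost per unit per year at price C is H = 0.29·C.
Candidates are each tier's EOQ (if it falls in that tier) and each price-break quantity.
EOQ at $108.00 = 1096.7 (feasible in tier 1): TC = 54,280×$108.00 + (54,280/1096.7)×347 + (1096.7/2)×0.29×$108.00 = $5,896,588.72.
EOQ at $96.85 = 1158.1 < 1300, so use break Q=1300: TC = 54,280×$96.85 + (54,280/1300.0)×347 + (1300.0/2)×0.29×$96.85 = $5,289,762.81.
EOQ at $96.35 = 1161.1 < 24000, so use break Q=24000: TC = 54,280×$96.35 + (54,280/24000.0)×347 + (24000.0/2)×0.29×$96.35 = $5,565,960.80.
Lowest total cost among the candidates is at Q = 1300.0.

TC* ≈ $5,289,763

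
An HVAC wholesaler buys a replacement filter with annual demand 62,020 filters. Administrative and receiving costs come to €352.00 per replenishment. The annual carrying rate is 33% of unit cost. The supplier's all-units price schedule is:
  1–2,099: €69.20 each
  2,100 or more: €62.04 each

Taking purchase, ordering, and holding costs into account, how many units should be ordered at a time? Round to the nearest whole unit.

Holding cost per unit per year at price C is H = 0.33·C.
Evaluate total cost at each tier's feasible EOQ or, if the EOQ is below the tier, at the tier's minimum quantity.
EOQ at €69.20 = 1382.7 (feasible in tier 1): TC = 62,020×€69.20 + (62,020/1382.7)×352 + (1382.7/2)×0.33×€69.20 = €4,323,360.37.
EOQ at €62.04 = 1460.4 < 2100, so use break Q=2100: TC = 62,020×€62.04 + (62,020/2100.0)×352 + (2100.0/2)×0.33×€62.04 = €3,879,613.39.
Lowest total cost is €3,879,613.39 at Q = 2100.0.

Q* ≈ 2,100 filters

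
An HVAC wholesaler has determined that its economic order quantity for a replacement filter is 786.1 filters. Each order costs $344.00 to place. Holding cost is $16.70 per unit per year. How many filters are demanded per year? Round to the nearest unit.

D ≈ 15,000 filters per year

The basic EOQ model gives Q* = √(2DS/H); rearrange for the unknown.
From Q* = √(2DS/H): D = Q*²H / (2S) = 786.1² × 16.7 / (2 × 344) = 14999.736.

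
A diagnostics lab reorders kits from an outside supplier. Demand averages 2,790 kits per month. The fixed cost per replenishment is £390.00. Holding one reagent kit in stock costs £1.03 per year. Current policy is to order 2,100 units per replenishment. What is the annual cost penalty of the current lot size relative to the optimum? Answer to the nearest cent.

Extra cost ≈ £2,112.90 per year

Annual demand D = 2,790 × 12 = 33,480.
EOQ = √(2DS/H) = √(2 × 33,480 × 390 / 1.03) ≈ 5035.25.
Cost at Q* = (D/Q*)S + (Q*/2)H = √(2DSH) ≈ £5,186.31.
Cost at Q = 2,100: (33,480/2,100)×390 + (2,100/2)×1.03 = £6,217.71 + £1,081.50 = £7,299.21.
Excess = £7,299.21 − £5,186.31 = £2,112.90.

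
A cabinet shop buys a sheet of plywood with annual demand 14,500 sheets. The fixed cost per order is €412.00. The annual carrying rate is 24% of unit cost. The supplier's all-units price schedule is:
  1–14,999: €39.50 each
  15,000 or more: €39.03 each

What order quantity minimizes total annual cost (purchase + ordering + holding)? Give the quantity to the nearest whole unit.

Q* ≈ 1,123 sheets

Holding cost per unit per year at price C is H = 0.24·C.
Evaluate total cost at each tier's feasible EOQ or, if the EOQ is below the tier, at the tier's minimum quantity.
EOQ at €39.50 = 1122.6 (feasible in tier 1): TC = 14,500×€39.50 + (14,500/1122.6)×412 + (1122.6/2)×0.24×€39.50 = €583,392.70.
EOQ at €39.03 = 1129.4 < 15000, so use break Q=15000: TC = 14,500×€39.03 + (14,500/15000.0)×412 + (15000.0/2)×0.24×€39.03 = €636,587.27.
Lowest total cost is €583,392.70 at Q = 1122.6.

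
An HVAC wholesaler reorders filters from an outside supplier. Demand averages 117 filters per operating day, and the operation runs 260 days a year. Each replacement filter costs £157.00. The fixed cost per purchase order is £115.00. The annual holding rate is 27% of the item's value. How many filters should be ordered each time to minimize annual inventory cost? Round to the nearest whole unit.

Annual demand D = 117 × 260 = 30,420.
Holding cost H = 0.27 × £157.00 = £42.3900 per unit per year.
EOQ = √(2DS / H) = √(2 × 30,420 × 115 / 42.39).
= √(6,996,600 / 42.39) = √165,053.0786 ≈ 406.267.

Q* ≈ 406 filters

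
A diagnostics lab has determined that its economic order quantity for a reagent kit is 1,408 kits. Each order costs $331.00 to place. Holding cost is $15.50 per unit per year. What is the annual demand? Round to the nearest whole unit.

The basic EOQ model gives Q* = √(2DS/H); rearrange for the unknown.
From Q* = √(2DS/H): D = Q*²H / (2S) = 1,408² × 15.5 / (2 × 331) = 46417.208.

D ≈ 46,417 kits per year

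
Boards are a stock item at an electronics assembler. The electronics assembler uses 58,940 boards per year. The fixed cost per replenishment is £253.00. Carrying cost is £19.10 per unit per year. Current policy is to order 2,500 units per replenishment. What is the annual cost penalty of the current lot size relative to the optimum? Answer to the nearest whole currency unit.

EOQ = √(2DS/H) = √(2 × 58,940 × 253 / 19.1) ≈ 1249.58.
Cost at Q* = (D/Q*)S + (Q*/2)H = √(2DSH) ≈ £23,866.95.
Cost at Q = 2,500: (58,940/2,500)×253 + (2,500/2)×19.1 = £5,964.73 + £23,875.00 = £29,839.73.
Excess = £29,839.73 − £23,866.95 = £5,972.77.

Extra cost ≈ £5,973 per year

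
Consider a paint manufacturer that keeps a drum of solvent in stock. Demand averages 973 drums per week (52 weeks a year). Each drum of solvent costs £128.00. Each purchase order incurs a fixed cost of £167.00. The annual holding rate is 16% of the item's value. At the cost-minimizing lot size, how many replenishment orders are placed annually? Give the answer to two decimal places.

Annual demand D = 973 × 52 = 50,596.
Holding cost H = 0.16 × £128.00 = £20.4800 per unit per year.
Q* = √(2DS/H) = √(2 × 50,596 × 167 / 20.48) ≈ 908.38.
Orders per year = D / Q* = 50,596 / 908.38 ≈ 55.699.

N ≈ 55.70 orders per year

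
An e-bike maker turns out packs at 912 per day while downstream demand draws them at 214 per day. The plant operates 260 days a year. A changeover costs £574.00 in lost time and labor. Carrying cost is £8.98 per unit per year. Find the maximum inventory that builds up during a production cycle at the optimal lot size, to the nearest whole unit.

I_max ≈ 2,333 packs

Annual demand D = 214 × 260 = 55,640.
Production build-up factor (1 − d/p) = 1 − 214/912 = 0.7654.
Q* = √(2DS / (H(1 − d/p))) = √(2 × 55,640 × 574 / (8.98 × 0.7654)).
= √(63,874,720 / 6.8729) ≈ 3048.569.
Maximum inventory = Q*(1 − d/p) = 3048.569 × 0.7654 ≈ 2333.225.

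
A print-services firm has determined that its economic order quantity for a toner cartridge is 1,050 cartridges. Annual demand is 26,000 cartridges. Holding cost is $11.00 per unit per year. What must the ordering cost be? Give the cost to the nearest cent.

S ≈ $233.22

Invert the EOQ relation Q*² = 2DS/H.
From Q* = √(2DS/H): S = Q*²H / (2D) = 1,050² × 11 / (2 × 26,000) = 233.2212.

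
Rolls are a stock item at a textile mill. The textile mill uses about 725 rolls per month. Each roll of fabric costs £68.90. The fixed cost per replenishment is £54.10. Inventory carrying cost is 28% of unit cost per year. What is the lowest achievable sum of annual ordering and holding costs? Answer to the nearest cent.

Annual demand D = 725 × 12 = 8,700.
Holding cost H = 0.28 × £68.90 = £19.2920 per unit per year.
EOQ = √(2DS/H) = √(2 × 8,700 × 54.1 / 19.292) ≈ 220.89.
At Q*, ordering cost (D/Q*)S equals holding cost (Q*/2)H, each = √(DSH/2).
Minimum total = √(2DSH) = √(2 × 8,700 × 54.1 × 19.292) ≈ 4261.494.

TC* ≈ £4,261.49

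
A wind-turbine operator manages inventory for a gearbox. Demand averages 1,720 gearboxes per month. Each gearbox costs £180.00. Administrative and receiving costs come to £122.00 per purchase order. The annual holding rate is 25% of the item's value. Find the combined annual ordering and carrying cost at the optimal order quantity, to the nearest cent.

Annual demand D = 1,720 × 12 = 20,640.
Holding cost H = 0.25 × £180.00 = £45.0000 per unit per year.
EOQ = √(2DS/H) = √(2 × 20,640 × 122 / 45) ≈ 334.54.
At Q*, ordering cost (D/Q*)S equals holding cost (Q*/2)H, each = √(DSH/2).
Minimum total = √(2DSH) = √(2 × 20,640 × 122 × 45) ≈ 15054.142.

TC* ≈ £15,054.14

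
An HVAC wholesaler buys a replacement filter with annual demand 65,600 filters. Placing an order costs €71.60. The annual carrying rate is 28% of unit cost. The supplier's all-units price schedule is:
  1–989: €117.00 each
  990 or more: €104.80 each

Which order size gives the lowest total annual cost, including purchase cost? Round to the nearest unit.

Q* ≈ 990 filters

Holding cost per unit per year at price C is H = 0.28·C.
Candidates are each tier's EOQ (if it falls in that tier) and each price-break quantity.
EOQ at €117.00 = 535.5 (feasible in tier 1): TC = 65,600×€117.00 + (65,600/535.5)×71.6 + (535.5/2)×0.28×€117.00 = €7,692,742.66.
EOQ at €104.80 = 565.8 < 990, so use break Q=990: TC = 65,600×€104.80 + (65,600/990.0)×71.6 + (990.0/2)×0.28×€104.80 = €6,894,149.68.
Lowest total cost is €6,894,149.68 at Q = 990.0.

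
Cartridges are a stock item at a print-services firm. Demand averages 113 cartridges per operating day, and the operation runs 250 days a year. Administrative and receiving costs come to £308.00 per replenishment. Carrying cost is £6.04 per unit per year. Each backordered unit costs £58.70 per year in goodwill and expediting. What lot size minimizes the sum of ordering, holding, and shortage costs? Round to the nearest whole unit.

Q* ≈ 1,783 cartridges

Annual demand D = 113 × 250 = 28,250.
With planned backorders, Q* = √(2DS/H) · √((H+B)/B).
√(2DS/H) = √(2 × 28,250 × 308 / 6.04) = 1697.388.
√((H+B)/B) = √((6.04+58.7)/58.7) = 1.0502.
Q* ≈ 1782.577.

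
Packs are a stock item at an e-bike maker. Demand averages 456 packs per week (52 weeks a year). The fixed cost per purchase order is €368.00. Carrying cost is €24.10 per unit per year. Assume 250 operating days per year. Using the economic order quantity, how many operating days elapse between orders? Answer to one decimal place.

T ≈ 9.0 days

Annual demand D = 456 × 52 = 23,712.
Q* = √(2DS/H) = √(2 × 23,712 × 368 / 24.1) ≈ 850.97.
Cycle time = Q*/D × 250 = 850.97 / 23,712 × 250 ≈ 8.972 days.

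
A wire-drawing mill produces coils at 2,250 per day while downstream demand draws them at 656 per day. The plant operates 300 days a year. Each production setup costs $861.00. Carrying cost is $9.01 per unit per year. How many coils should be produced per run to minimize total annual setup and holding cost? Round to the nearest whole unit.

Q* ≈ 7,286 coils

Annual demand D = 656 × 300 = 196,800.
Production build-up factor (1 − d/p) = 1 − 656/2,250 = 0.7084.
Q* = √(2DS / (H(1 − d/p))) = √(2 × 196,800 × 861 / (9.01 × 0.7084)).
= √(338,889,600 / 6.3831) ≈ 7286.414.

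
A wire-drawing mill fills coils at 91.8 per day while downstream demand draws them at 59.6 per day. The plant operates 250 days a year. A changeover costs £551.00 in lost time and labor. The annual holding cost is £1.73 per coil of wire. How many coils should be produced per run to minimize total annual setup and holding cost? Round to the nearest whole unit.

Annual demand D = 59.6 × 250 = 14,900.
Production build-up factor (1 − d/p) = 1 − 59.6/91.8 = 0.3508.
Q* = √(2DS / (H(1 − d/p))) = √(2 × 14,900 × 551 / (1.73 × 0.3508)).
= √(16,419,800 / 0.6068) ≈ 5201.808.

Q* ≈ 5,202 coils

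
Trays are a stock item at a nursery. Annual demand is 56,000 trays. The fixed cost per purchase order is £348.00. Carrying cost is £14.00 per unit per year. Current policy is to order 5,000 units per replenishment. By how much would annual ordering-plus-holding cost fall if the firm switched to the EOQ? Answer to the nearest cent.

Extra cost ≈ £15,538.15 per year

EOQ = √(2DS/H) = √(2 × 56,000 × 348 / 14) ≈ 1668.53.
Cost at Q* = (D/Q*)S + (Q*/2)H = √(2DSH) ≈ £23,359.45.
Cost at Q = 5,000: (56,000/5,000)×348 + (5,000/2)×14 = £3,897.60 + £35,000.00 = £38,897.60.
Excess = £38,897.60 − £23,359.45 = £15,538.15.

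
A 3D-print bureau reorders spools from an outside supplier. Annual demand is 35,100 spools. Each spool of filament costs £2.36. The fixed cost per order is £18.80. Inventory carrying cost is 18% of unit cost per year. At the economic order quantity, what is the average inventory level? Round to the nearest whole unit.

Average inventory ≈ 881 spools

Holding cost H = 0.18 × £2.36 = £0.4248 per unit per year.
EOQ = √(2DS/H) = √(2 × 35,100 × 18.8 / 0.4248) ≈ 1762.61.
Average inventory = Q*/2 ≈ 1762.61 / 2 = 881.303.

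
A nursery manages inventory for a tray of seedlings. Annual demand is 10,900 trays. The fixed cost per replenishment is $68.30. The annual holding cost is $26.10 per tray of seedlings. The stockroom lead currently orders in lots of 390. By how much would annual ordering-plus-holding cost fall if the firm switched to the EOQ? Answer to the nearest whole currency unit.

EOQ = √(2DS/H) = √(2 × 10,900 × 68.3 / 26.1) ≈ 238.85.
Cost at Q* = (D/Q*)S + (Q*/2)H = √(2DSH) ≈ $6,233.89.
Cost at Q = 390: (10,900/390)×68.3 + (390/2)×26.1 = $1,908.90 + $5,089.50 = $6,998.40.
Excess = $6,998.40 − $6,233.89 = $764.51.

Extra cost ≈ $765 per year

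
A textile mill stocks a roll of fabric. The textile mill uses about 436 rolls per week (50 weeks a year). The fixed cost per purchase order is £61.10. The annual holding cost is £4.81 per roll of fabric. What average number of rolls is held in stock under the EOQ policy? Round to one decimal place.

Annual demand D = 436 × 50 = 21,800.
EOQ = √(2DS/H) = √(2 × 21,800 × 61.1 / 4.81) ≈ 744.20.
Average inventory = Q*/2 ≈ 744.20 / 2 = 372.101.

Average inventory ≈ 372.1 rolls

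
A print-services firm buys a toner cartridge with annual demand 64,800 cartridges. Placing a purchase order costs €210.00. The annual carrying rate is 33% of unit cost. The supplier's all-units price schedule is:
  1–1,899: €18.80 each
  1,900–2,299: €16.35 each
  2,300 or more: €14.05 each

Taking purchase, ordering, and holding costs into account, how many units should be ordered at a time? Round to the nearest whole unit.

Holding cost per unit per year at price C is H = 0.33·C.
For each price level, check whether its EOQ is feasible; otherwise the best quantity at that price is the breakpoint.
Tier 1 (€18.80): EOQ = 2094.5 exceeds tier's upper bound 1899, so this tier is dominated.
EOQ at €16.35 = 2245.9 (feasible in tier 2): TC = 64,800×€16.35 + (64,800/2245.9)×210 + (2245.9/2)×0.33×€16.35 = €1,071,597.92.
EOQ at €14.05 = 2422.8 (feasible in tier 3): TC = 64,800×€14.05 + (64,800/2422.8)×210 + (2422.8/2)×0.33×€14.05 = €921,673.30.
Lowest total cost is €921,673.30 at Q = 2422.8.

Q* ≈ 2,423 cartridges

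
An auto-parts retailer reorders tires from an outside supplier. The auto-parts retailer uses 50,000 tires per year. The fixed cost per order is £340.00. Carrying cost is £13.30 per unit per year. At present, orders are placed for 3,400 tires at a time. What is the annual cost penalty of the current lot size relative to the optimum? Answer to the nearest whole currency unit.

EOQ = √(2DS/H) = √(2 × 50,000 × 340 / 13.3) ≈ 1598.87.
Cost at Q* = (D/Q*)S + (Q*/2)H = √(2DSH) ≈ £21,264.99.
Cost at Q = 3,400: (50,000/3,400)×340 + (3,400/2)×13.3 = £5,000.00 + £22,610.00 = £27,610.00.
Excess = £27,610.00 − £21,264.99 = £6,345.01.

Extra cost ≈ £6,345 per year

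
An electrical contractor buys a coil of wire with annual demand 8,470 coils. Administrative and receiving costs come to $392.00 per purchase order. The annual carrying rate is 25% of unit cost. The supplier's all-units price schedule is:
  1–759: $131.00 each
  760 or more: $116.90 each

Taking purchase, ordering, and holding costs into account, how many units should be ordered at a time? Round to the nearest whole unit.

Q* ≈ 760 coils

Holding cost per unit per year at price C is H = 0.25·C.
Evaluate total cost at each tier's feasible EOQ or, if the EOQ is below the tier, at the tier's minimum quantity.
EOQ at $131.00 = 450.3 (feasible in tier 1): TC = 8,470×$131.00 + (8,470/450.3)×392 + (450.3/2)×0.25×$131.00 = $1,124,317.06.
EOQ at $116.90 = 476.7 < 760, so use break Q=760: TC = 8,470×$116.90 + (8,470/760.0)×392 + (760.0/2)×0.25×$116.90 = $1,005,617.24.
Lowest total cost is $1,005,617.24 at Q = 760.0.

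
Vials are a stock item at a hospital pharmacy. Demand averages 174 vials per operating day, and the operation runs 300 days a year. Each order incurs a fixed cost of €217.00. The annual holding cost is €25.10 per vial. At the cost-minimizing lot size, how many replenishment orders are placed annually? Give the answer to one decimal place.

Annual demand D = 174 × 300 = 52,200.
EOQ = √(2DS/H) = √(2 × 52,200 × 217 / 25.1) ≈ 950.04.
Orders per year = D / Q* = 52,200 / 950.04 ≈ 54.945.

N ≈ 54.9 orders per year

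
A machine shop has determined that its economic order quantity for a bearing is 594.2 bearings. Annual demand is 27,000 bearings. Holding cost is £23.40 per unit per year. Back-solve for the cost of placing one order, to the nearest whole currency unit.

Invert the EOQ relation Q*² = 2DS/H.
From Q* = √(2DS/H): S = Q*²H / (2D) = 594.2² × 23.4 / (2 × 27,000) = 152.9986.

S ≈ £153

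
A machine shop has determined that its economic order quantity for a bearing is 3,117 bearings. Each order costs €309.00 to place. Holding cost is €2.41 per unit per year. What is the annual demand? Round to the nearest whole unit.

D ≈ 37,888 bearings per year

Invert the EOQ relation Q*² = 2DS/H.
From Q* = √(2DS/H): D = Q*²H / (2S) = 3,117² × 2.41 / (2 × 309) = 37888.043.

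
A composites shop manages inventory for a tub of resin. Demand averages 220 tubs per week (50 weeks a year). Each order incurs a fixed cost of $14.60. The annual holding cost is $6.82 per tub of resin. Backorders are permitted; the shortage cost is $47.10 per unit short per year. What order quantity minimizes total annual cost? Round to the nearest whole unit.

Q* ≈ 232 tubs

Annual demand D = 220 × 50 = 11,000.
With planned backorders, Q* = √(2DS/H) · √((H+B)/B).
√(2DS/H) = √(2 × 11,000 × 14.6 / 6.82) = 217.018.
√((H+B)/B) = √((6.82+47.1)/47.1) = 1.0700.
Q* ≈ 232.199.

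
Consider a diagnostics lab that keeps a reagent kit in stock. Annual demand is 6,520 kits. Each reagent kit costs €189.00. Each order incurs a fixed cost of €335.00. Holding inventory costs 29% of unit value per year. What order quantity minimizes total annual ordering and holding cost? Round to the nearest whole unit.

Holding cost H = 0.29 × €189.00 = €54.8100 per unit per year.
EOQ = √(2DS / H) = √(2 × 6,520 × 335 / 54.81).
= √(4,368,400 / 54.81) = √79,700.7845 ≈ 282.313.

Q* ≈ 282 kits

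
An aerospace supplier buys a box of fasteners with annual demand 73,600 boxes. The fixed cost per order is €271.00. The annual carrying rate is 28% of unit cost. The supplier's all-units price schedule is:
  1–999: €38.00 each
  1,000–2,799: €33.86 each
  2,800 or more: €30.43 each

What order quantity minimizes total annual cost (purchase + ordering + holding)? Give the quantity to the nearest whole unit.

Holding cost per unit per year at price C is H = 0.28·C.
Evaluate total cost at each tier's feasible EOQ or, if the EOQ is below the tier, at the tier's minimum quantity.
Tier 1 (€38.00): EOQ = 1936.3 exceeds tier's upper bound 999, so this tier is dominated.
EOQ at €33.86 = 2051.2 (feasible in tier 2): TC = 73,600×€33.86 + (73,600/2051.2)×271 + (2051.2/2)×0.28×€33.86 = €2,511,543.38.
EOQ at €30.43 = 2163.8 < 2800, so use break Q=2800: TC = 73,600×€30.43 + (73,600/2800.0)×271 + (2800.0/2)×0.28×€30.43 = €2,258,699.99.
Lowest total cost is €2,258,699.99 at Q = 2800.0.

Q* ≈ 2,800 boxes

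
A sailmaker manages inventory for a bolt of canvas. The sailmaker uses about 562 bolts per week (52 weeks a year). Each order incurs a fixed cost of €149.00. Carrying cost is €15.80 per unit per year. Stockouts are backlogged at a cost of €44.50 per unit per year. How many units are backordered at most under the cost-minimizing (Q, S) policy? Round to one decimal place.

S* ≈ 226.4 bolts

Annual demand D = 562 × 52 = 29,224.
With planned backorders, Q* = √(2DS/H) · √((H+B)/B).
√(2DS/H) = √(2 × 29,224 × 149 / 15.8) = 742.420.
√((H+B)/B) = √((15.8+44.5)/44.5) = 1.1641.
Q* ≈ 864.227.
S* = Q* · H/(H+B) = 864.227 × 15.8/60.3 ≈ 226.448.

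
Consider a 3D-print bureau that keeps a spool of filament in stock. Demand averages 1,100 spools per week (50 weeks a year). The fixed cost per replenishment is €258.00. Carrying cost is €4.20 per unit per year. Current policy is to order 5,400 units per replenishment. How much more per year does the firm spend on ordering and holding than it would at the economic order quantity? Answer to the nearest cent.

Extra cost ≈ €3,050.09 per year

Annual demand D = 1,100 × 50 = 55,000.
EOQ = √(2DS/H) = √(2 × 55,000 × 258 / 4.2) ≈ 2599.45.
Cost at Q* = (D/Q*)S + (Q*/2)H = √(2DSH) ≈ €10,917.69.
Cost at Q = 5,400: (55,000/5,400)×258 + (5,400/2)×4.2 = €2,627.78 + €11,340.00 = €13,967.78.
Excess = €13,967.78 − €10,917.69 = €3,050.09.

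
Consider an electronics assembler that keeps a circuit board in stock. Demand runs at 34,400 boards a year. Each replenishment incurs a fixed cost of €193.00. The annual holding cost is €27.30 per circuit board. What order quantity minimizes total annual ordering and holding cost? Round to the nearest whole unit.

EOQ = √(2DS / H) = √(2 × 34,400 × 193 / 27.3).
= √(13,278,400 / 27.3) = √486,388.2784 ≈ 697.415.

Q* ≈ 697 boards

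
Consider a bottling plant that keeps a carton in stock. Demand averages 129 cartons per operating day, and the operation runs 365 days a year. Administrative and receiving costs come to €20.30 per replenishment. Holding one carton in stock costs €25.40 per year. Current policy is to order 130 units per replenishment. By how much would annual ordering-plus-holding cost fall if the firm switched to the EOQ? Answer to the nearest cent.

Extra cost ≈ €2,035.29 per year

Annual demand D = 129 × 365 = 47,085.
EOQ = √(2DS/H) = √(2 × 47,085 × 20.3 / 25.4) ≈ 274.34.
Cost at Q* = (D/Q*)S + (Q*/2)H = √(2DSH) ≈ €6,968.21.
Cost at Q = 130: (47,085/130)×20.3 + (130/2)×25.4 = €7,352.50 + €1,651.00 = €9,003.50.
Excess = €9,003.50 − €6,968.21 = €2,035.29.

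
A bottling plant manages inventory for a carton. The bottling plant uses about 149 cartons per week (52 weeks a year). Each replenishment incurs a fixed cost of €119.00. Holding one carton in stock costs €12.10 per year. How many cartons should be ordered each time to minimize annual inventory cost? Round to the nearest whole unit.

Annual demand D = 149 × 52 = 7,748.
EOQ = √(2DS / H) = √(2 × 7,748 × 119 / 12.1).
= √(1,844,024 / 12.1) = √152,398.6777 ≈ 390.383.

Q* ≈ 390 cartons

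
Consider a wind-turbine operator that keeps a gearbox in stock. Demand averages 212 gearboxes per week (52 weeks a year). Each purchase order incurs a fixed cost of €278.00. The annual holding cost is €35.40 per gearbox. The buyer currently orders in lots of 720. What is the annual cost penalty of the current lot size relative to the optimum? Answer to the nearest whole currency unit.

Annual demand D = 212 × 52 = 11,024.
EOQ = √(2DS/H) = √(2 × 11,024 × 278 / 35.4) ≈ 416.11.
Cost at Q* = (D/Q*)S + (Q*/2)H = √(2DSH) ≈ €14,730.20.
Cost at Q = 720: (11,024/720)×278 + (720/2)×35.4 = €4,256.49 + €12,744.00 = €17,000.49.
Excess = €17,000.49 − €14,730.20 = €2,270.29.

Extra cost ≈ €2,270 per year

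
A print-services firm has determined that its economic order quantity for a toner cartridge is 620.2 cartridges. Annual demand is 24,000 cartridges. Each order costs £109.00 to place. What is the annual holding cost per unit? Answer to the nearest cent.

Invert the EOQ relation Q*² = 2DS/H.
From Q* = √(2DS/H): H = 2DS / Q*² = 2 × 24,000 × 109 / 620.2² = 13.6020.

H ≈ £13.60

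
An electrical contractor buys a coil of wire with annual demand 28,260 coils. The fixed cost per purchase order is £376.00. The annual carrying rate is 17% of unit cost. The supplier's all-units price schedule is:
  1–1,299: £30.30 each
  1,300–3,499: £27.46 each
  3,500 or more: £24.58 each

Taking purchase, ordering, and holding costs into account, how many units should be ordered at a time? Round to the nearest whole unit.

Q* ≈ 3,500 coils

Holding cost per unit per year at price C is H = 0.17·C.
For each price level, check whether its EOQ is feasible; otherwise the best quantity at that price is the breakpoint.
Tier 1 (£30.30): EOQ = 2031.2 exceeds tier's upper bound 1299, so this tier is dominated.
EOQ at £27.46 = 2133.6 (feasible in tier 2): TC = 28,260×£27.46 + (28,260/2133.6)×376 + (2133.6/2)×0.17×£27.46 = £785,979.84.
EOQ at £24.58 = 2255.2 < 3500, so use break Q=3500: TC = 28,260×£24.58 + (28,260/3500.0)×376 + (3500.0/2)×0.17×£24.58 = £704,979.28.
Lowest total cost is £704,979.28 at Q = 3500.0.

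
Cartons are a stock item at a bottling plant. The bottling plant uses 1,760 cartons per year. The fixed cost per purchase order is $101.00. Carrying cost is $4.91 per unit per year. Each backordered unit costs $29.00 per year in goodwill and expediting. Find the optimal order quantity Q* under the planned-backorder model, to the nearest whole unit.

With planned backorders, Q* = √(2DS/H) · √((H+B)/B).
√(2DS/H) = √(2 × 1,760 × 101 / 4.91) = 269.086.
√((H+B)/B) = √((4.91+29)/29) = 1.0813.
Q* ≈ 290.975.

Q* ≈ 291 cartons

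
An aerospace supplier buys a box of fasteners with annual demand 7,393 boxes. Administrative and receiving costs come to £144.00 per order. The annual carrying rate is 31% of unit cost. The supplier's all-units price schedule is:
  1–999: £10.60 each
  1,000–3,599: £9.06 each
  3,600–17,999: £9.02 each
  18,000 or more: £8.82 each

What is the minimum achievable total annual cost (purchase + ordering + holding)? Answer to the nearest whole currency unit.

Holding cost per unit per year at price C is H = 0.31·C.
Candidates are each tier's EOQ (if it falls in that tier) and each price-break quantity.
EOQ at £10.60 = 805.0 (feasible in tier 1): TC = 7,393×£10.60 + (7,393/805.0)×144 + (805.0/2)×0.31×£10.60 = £81,010.89.
EOQ at £9.06 = 870.7 < 1000, so use break Q=1000: TC = 7,393×£9.06 + (7,393/1000.0)×144 + (1000.0/2)×0.31×£9.06 = £69,449.47.
EOQ at £9.02 = 872.6 < 3600, so use break Q=3600: TC = 7,393×£9.02 + (7,393/3600.0)×144 + (3600.0/2)×0.31×£9.02 = £72,013.74.
EOQ at £8.82 = 882.5 < 18000, so use break Q=18000: TC = 7,393×£8.82 + (7,393/18000.0)×144 + (18000.0/2)×0.31×£8.82 = £89,873.20.
Lowest total cost among the candidates is at Q = 1000.0.

TC* ≈ £69,449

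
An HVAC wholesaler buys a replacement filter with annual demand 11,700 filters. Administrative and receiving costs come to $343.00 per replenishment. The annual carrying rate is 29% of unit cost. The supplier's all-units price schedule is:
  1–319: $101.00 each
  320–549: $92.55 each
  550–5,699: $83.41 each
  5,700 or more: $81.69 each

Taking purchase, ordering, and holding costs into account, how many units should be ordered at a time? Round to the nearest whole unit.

Holding cost per unit per year at price C is H = 0.29·C.
For each price level, check whether its EOQ is feasible; otherwise the best quantity at that price is the breakpoint.
Tier 1 ($101.00): EOQ = 523.5 exceeds tier's upper bound 319, so this tier is dominated.
EOQ at $92.55 = 546.8 (feasible in tier 2): TC = 11,700×$92.55 + (11,700/546.8)×343 + (546.8/2)×0.29×$92.55 = $1,097,512.17.
EOQ at $83.41 = 576.0 (feasible in tier 3): TC = 11,700×$83.41 + (11,700/576.0)×343 + (576.0/2)×0.29×$83.41 = $989,830.59.
EOQ at $81.69 = 582.1 < 5700, so use break Q=5700: TC = 11,700×$81.69 + (11,700/5700.0)×343 + (5700.0/2)×0.29×$81.69 = $1,023,993.84.
Lowest total cost is $989,830.59 at Q = 576.0.

Q* ≈ 576 filters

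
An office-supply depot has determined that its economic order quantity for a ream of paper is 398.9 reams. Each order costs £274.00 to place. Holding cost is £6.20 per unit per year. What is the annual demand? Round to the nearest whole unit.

Squaring Q* = √(2DS/H) gives Q*² = 2DS/H.
From Q* = √(2DS/H): D = Q*²H / (2S) = 398.9² × 6.2 / (2 × 274) = 1800.276.

D ≈ 1,800 reams per year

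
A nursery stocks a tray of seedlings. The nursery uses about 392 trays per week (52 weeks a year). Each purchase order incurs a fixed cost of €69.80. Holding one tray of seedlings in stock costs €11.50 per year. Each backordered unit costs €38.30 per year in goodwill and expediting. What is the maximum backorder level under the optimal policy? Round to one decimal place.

Annual demand D = 392 × 52 = 20,384.
With planned backorders, Q* = √(2DS/H) · √((H+B)/B).
√(2DS/H) = √(2 × 20,384 × 69.8 / 11.5) = 497.437.
√((H+B)/B) = √((11.5+38.3)/38.3) = 1.1403.
Q* ≈ 567.223.
S* = Q* · H/(H+B) = 567.223 × 11.5/49.8 ≈ 130.985.

S* ≈ 131.0 trays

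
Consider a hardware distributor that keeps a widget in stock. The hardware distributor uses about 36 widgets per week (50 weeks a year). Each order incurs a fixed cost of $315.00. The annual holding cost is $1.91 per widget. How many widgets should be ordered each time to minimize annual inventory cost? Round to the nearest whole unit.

Q* ≈ 771 widgets

Annual demand D = 36 × 50 = 1,800.
EOQ = √(2DS / H) = √(2 × 1,800 × 315 / 1.91).
= √(1,134,000 / 1.91) = √593,717.2775 ≈ 770.531.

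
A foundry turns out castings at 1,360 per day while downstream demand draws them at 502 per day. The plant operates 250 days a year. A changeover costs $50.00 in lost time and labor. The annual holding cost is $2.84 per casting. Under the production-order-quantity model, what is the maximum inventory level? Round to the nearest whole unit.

I_max ≈ 1,670 castings

Annual demand D = 502 × 250 = 125,500.
Production build-up factor (1 − d/p) = 1 − 502/1,360 = 0.6309.
Q* = √(2DS / (H(1 − d/p))) = √(2 × 125,500 × 50 / (2.84 × 0.6309)).
= √(12,550,000 / 1.7917) ≈ 2646.601.
Maximum inventory = Q*(1 − d/p) = 2646.601 × 0.6309 ≈ 1669.694.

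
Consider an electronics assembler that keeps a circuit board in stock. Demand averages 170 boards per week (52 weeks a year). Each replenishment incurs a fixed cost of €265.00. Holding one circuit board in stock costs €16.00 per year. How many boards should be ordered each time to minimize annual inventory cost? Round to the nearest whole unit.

Q* ≈ 541 boards

Annual demand D = 170 × 52 = 8,840.
EOQ = √(2DS / H) = √(2 × 8,840 × 265 / 16).
= √(4,685,200 / 16) = √292,825 ≈ 541.133.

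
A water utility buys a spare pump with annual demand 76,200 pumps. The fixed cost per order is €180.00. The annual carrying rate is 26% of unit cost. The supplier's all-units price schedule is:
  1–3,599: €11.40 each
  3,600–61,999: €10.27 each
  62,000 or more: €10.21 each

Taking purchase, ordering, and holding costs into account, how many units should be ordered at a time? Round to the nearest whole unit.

Q* ≈ 3,600 pumps

Holding cost per unit per year at price C is H = 0.26·C.
Candidates are each tier's EOQ (if it falls in that tier) and each price-break quantity.
EOQ at €11.40 = 3042.2 (feasible in tier 1): TC = 76,200×€11.40 + (76,200/3042.2)×180 + (3042.2/2)×0.26×€11.40 = €877,697.12.
EOQ at €10.27 = 3205.2 < 3600, so use break Q=3600: TC = 76,200×€10.27 + (76,200/3600.0)×180 + (3600.0/2)×0.26×€10.27 = €791,190.36.
EOQ at €10.21 = 3214.6 < 62000, so use break Q=62000: TC = 76,200×€10.21 + (76,200/62000.0)×180 + (62000.0/2)×0.26×€10.21 = €860,515.83.
Lowest total cost is €791,190.36 at Q = 3600.0.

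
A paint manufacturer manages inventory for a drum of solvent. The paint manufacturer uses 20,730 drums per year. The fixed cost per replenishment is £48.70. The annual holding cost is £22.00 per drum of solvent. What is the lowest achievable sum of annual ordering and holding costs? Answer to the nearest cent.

EOQ = √(2DS/H) = √(2 × 20,730 × 48.7 / 22) ≈ 302.95.
At Q*, ordering cost (D/Q*)S equals holding cost (Q*/2)H, each = √(DSH/2).
Minimum total = √(2DSH) = √(2 × 20,730 × 48.7 × 22) ≈ 6664.851.

TC* ≈ £6,664.85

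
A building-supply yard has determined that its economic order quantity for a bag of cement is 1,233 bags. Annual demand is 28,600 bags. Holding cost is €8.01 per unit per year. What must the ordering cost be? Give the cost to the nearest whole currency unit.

S ≈ €213

Squaring Q* = √(2DS/H) gives Q*² = 2DS/H.
From Q* = √(2DS/H): S = Q*²H / (2D) = 1,233² × 8.01 / (2 × 28,600) = 212.8936.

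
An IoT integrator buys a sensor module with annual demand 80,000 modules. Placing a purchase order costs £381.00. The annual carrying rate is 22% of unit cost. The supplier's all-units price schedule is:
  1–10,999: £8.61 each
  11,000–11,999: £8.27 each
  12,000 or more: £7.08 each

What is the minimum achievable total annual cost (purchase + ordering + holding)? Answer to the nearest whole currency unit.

Holding cost per unit per year at price C is H = 0.22·C.
For each price level, check whether its EOQ is feasible; otherwise the best quantity at that price is the breakpoint.
EOQ at £8.61 = 5673.0 (feasible in tier 1): TC = 80,000×£8.61 + (80,000/5673.0)×381 + (5673.0/2)×0.22×£8.61 = £699,545.72.
EOQ at £8.27 = 5788.4 < 11000, so use break Q=11000: TC = 80,000×£8.27 + (80,000/11000.0)×381 + (11000.0/2)×0.22×£8.27 = £674,377.61.
EOQ at £7.08 = 6256.0 < 12000, so use break Q=12000: TC = 80,000×£7.08 + (80,000/12000.0)×381 + (12000.0/2)×0.22×£7.08 = £578,285.60.
Lowest total cost among the candidates is at Q = 12000.0.

TC* ≈ £578,286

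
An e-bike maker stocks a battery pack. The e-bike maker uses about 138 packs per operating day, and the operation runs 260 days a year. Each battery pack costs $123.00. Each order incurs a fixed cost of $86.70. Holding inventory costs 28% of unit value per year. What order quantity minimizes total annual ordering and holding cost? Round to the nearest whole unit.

Annual demand D = 138 × 260 = 35,880.
Holding cost H = 0.28 × $123.00 = $34.4400 per unit per year.
EOQ = √(2DS / H) = √(2 × 35,880 × 86.7 / 34.44).
= √(6,221,592 / 34.44) = √180,650.1742 ≈ 425.030.

Q* ≈ 425 packs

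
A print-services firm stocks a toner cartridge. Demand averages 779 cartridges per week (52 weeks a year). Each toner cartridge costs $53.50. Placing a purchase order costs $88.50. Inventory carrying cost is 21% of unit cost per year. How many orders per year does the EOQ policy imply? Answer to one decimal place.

N ≈ 50.7 orders per year

Annual demand D = 779 × 52 = 40,508.
Holding cost H = 0.21 × $53.50 = $11.2350 per unit per year.
The optimal lot size = √(2DS/H) = √(2 × 40,508 × 88.5 / 11.235) ≈ 798.86.
Orders per year = D / Q* = 40,508 / 798.86 ≈ 50.707.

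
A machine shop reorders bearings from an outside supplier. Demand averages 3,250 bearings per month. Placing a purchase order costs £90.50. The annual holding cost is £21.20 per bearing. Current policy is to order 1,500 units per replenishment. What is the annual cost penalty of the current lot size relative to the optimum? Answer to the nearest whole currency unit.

Extra cost ≈ £6,020 per year

Annual demand D = 3,250 × 12 = 39,000.
EOQ = √(2DS/H) = √(2 × 39,000 × 90.5 / 21.2) ≈ 577.04.
Cost at Q* = (D/Q*)S + (Q*/2)H = √(2DSH) ≈ £12,233.18.
Cost at Q = 1,500: (39,000/1,500)×90.5 + (1,500/2)×21.2 = £2,353.00 + £15,900.00 = £18,253.00.
Excess = £18,253.00 − £12,233.18 = £6,019.82.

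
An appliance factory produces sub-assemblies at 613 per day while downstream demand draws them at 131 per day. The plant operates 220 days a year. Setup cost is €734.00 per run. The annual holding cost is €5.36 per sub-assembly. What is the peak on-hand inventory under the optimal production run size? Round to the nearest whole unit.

Annual demand D = 131 × 220 = 28,820.
Production build-up factor (1 − d/p) = 1 − 131/613 = 0.7863.
Q* = √(2DS / (H(1 − d/p))) = √(2 × 28,820 × 734 / (5.36 × 0.7863)).
= √(42,307,760 / 4.2146) ≈ 3168.359.
Maximum inventory = Q*(1 − d/p) = 3168.359 × 0.7863 ≈ 2491.271.

I_max ≈ 2,491 sub-assemblies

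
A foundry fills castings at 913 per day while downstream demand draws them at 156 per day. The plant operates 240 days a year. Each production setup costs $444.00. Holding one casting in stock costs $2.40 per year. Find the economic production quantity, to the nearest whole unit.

Annual demand D = 156 × 240 = 37,440.
Production build-up factor (1 − d/p) = 1 − 156/913 = 0.8291.
Q* = √(2DS / (H(1 − d/p))) = √(2 × 37,440 × 444 / (2.4 × 0.8291)).
= √(33,246,720 / 1.9899) ≈ 4087.486.

Q* ≈ 4,087 castings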